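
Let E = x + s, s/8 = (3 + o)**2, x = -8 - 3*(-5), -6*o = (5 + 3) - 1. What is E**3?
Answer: 28372625/729 ≈ 38920.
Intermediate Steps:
o = -7/6 (o = -((5 + 3) - 1)/6 = -(8 - 1)/6 = -1/6*7 = -7/6 ≈ -1.1667)
x = 7 (x = -8 + 15 = 7)
s = 242/9 (s = 8*(3 - 7/6)**2 = 8*(11/6)**2 = 8*(121/36) = 242/9 ≈ 26.889)
E = 305/9 (E = 7 + 242/9 = 305/9 ≈ 33.889)
E**3 = (305/9)**3 = 28372625/729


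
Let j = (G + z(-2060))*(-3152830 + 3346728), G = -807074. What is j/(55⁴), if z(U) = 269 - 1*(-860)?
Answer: -31254224722/1830125 ≈ -17078.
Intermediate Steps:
z(U) = 1129 (z(U) = 269 + 860 = 1129)
j = -156271123610 (j = (-807074 + 1129)*(-3152830 + 3346728) = -805945*193898 = -156271123610)
j/(55⁴) = -156271123610/(55⁴) = -156271123610/9150625 = -156271123610*1/9150625 = -31254224722/1830125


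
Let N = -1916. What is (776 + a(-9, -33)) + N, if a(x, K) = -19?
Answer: -1159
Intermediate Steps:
(776 + a(-9, -33)) + N = (776 - 19) - 1916 = 757 - 1916 = -1159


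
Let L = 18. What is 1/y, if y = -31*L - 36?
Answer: -1/594 ≈ -0.0016835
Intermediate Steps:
y = -594 (y = -31*18 - 36 = -558 - 36 = -594)
1/y = 1/(-594) = -1/594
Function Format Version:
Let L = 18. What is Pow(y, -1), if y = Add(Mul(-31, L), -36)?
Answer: Rational(-1, 594) ≈ -0.0016835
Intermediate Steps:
y = -594 (y = Add(Mul(-31, 18), -36) = Add(-558, -36) = -594)
Pow(y, -1) = Pow(-594, -1) = Rational(-1, 594)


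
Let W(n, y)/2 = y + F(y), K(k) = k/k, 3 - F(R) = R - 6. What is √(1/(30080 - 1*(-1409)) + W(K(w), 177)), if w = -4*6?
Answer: √17848059667/31489 ≈ 4.2426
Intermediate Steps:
w = -24
F(R) = 9 - R (F(R) = 3 - (R - 6) = 3 - (-6 + R) = 3 + (6 - R) = 9 - R)
K(k) = 1
W(n, y) = 18 (W(n, y) = 2*(y + (9 - y)) = 2*9 = 18)
√(1/(30080 - 1*(-1409)) + W(K(w), 177)) = √(1/(30080 - 1*(-1409)) + 18) = √(1/(30080 + 1409) + 18) = √(1/31489 + 18) = √(566803/31489) = √17848059667/31489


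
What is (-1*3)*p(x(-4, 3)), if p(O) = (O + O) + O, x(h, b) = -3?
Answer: 27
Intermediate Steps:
p(O) = 3*O (p(O) = 2*O + O = 3*O)
(-1*3)*p(x(-4, 3)) = (-1*3)*(3*(-3)) = -3*(-9) = 27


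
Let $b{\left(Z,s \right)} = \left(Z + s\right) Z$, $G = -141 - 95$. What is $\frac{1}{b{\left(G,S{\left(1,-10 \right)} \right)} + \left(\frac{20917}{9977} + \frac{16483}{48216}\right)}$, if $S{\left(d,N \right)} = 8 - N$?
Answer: $\frac{481051032}{24750286479299} \approx 1.9436 \cdot 10^{-5}$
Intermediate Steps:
$G = -236$ ($G = -141 - 95 = -236$)
$b{\left(Z,s \right)} = Z \left(Z + s\right)$
$\frac{1}{b{\left(G,S{\left(1,-10 \right)} \right)} + \left(\frac{20917}{9977} + \frac{16483}{48216}\right)} = \frac{1}{- 236 \left(-236 + \left(8 - -10\right)\right) + \left(\frac{20917}{9977} + \frac{16483}{48216}\right)} = \frac{1}{- 236 \left(-236 + \left(8 + 10\right)\right) + \left(20917 \cdot \frac{1}{9977} + 16483 \cdot \frac{1}{48216}\right)} = \frac{1}{- 236 \left(-236 + 18\right) + \left(\frac{20917}{9977} + \frac{16483}{48216}\right)} = \frac{1}{\left(-236\right) \left(-218\right) + \frac{1172984963}{481051032}} = \frac{1}{51448 + \frac{1172984963}{481051032}} = \frac{1}{\frac{24750286479299}{481051032}} = \frac{481051032}{24750286479299}$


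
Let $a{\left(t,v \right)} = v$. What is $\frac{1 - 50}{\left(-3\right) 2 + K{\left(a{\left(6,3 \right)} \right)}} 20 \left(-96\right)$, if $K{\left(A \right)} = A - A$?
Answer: $-15680$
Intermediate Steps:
$K{\left(A \right)} = 0$
$\frac{1 - 50}{\left(-3\right) 2 + K{\left(a{\left(6,3 \right)} \right)}} 20 \left(-96\right) = \frac{1 - 50}{\left(-3\right) 2 + 0} \cdot 20 \left(-96\right) = - \frac{49}{-6 + 0} \cdot 20 \left(-96\right) = - \frac{49}{-6} \cdot 20 \left(-96\right) = \left(-49\right) \left(- \frac{1}{6}\right) 20 \left(-96\right) = \frac{49}{6} \cdot 20 \left(-96\right) = \frac{490}{3} \left(-96\right) = -15680$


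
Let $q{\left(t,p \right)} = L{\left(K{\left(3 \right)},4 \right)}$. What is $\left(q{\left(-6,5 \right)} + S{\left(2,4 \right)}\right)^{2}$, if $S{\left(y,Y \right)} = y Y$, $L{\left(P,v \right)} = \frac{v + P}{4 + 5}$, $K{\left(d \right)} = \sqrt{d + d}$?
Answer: $\frac{\left(76 + \sqrt{6}\right)^{2}}{81} \approx 75.979$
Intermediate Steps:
$K{\left(d \right)} = \sqrt{2} \sqrt{d}$ ($K{\left(d \right)} = \sqrt{2 d} = \sqrt{2} \sqrt{d}$)
$L{\left(P,v \right)} = \frac{P}{9} + \frac{v}{9}$ ($L{\left(P,v \right)} = \frac{P + v}{9} = \left(P + v\right) \frac{1}{9} = \frac{P}{9} + \frac{v}{9}$)
$q{\left(t,p \right)} = \frac{4}{9} + \frac{\sqrt{6}}{9}$ ($q{\left(t,p \right)} = \frac{\sqrt{2} \sqrt{3}}{9} + \frac{1}{9} \cdot 4 = \frac{\sqrt{6}}{9} + \frac{4}{9} = \frac{4}{9} + \frac{\sqrt{6}}{9}$)
$S{\left(y,Y \right)} = Y y$
$\left(q{\left(-6,5 \right)} + S{\left(2,4 \right)}\right)^{2} = \left(\left(\frac{4}{9} + \frac{\sqrt{6}}{9}\right) + 4 \cdot 2\right)^{2} = \left(\left(\frac{4}{9} + \frac{\sqrt{6}}{9}\right) + 8\right)^{2} = \left(\frac{76}{9} + \frac{\sqrt{6}}{9}\right)^{2}$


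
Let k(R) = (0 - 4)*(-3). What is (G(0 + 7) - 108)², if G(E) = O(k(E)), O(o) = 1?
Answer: 11449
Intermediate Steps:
k(R) = 12 (k(R) = -4*(-3) = 12)
G(E) = 1
(G(0 + 7) - 108)² = (1 - 108)² = (-107)² = 11449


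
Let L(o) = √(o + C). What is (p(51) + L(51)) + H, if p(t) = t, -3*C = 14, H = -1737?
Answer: -1686 + √417/3 ≈ -1679.2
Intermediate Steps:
C = -14/3 (C = -⅓*14 = -14/3 ≈ -4.6667)
L(o) = √(-14/3 + o) (L(o) = √(o - 14/3) = √(-14/3 + o))
(p(51) + L(51)) + H = (51 + √(-42 + 9*51)/3) - 1737 = (51 + √(-42 + 459)/3) - 1737 = (51 + √417/3) - 1737 = -1686 + √417/3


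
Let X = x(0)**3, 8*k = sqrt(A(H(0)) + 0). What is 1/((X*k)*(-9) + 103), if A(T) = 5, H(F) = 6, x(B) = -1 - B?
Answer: 6592/678571 - 72*sqrt(5)/678571 ≈ 0.0094773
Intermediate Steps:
k = sqrt(5)/8 (k = sqrt(5 + 0)/8 = sqrt(5)/8 ≈ 0.27951)
X = -1 (X = (-1 - 1*0)**3 = (-1 + 0)**3 = (-1)**3 = -1)
1/((X*k)*(-9) + 103) = 1/(-sqrt(5)/8*(-9) + 103) = 1/(9*sqrt(5)/8 + 103) = 1/(103 + 9*sqrt(5)/8)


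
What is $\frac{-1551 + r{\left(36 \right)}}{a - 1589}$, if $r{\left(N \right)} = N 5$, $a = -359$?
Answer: $\frac{1371}{1948} \approx 0.7038$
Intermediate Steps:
$r{\left(N \right)} = 5 N$
$\frac{-1551 + r{\left(36 \right)}}{a - 1589} = \frac{-1551 + 5 \cdot 36}{-359 - 1589} = \frac{-1551 + 180}{-1948} = \left(-1371\right) \left(- \frac{1}{1948}\right) = \frac{1371}{1948}$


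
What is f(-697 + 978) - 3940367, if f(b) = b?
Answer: -3940086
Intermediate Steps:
f(-697 + 978) - 3940367 = (-697 + 978) - 3940367 = 281 - 3940367 = -3940086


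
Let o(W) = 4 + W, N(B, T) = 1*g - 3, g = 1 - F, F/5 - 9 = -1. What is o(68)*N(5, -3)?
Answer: -3024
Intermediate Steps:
F = 40 (F = 45 + 5*(-1) = 45 - 5 = 40)
g = -39 (g = 1 - 1*40 = 1 - 40 = -39)
N(B, T) = -42 (N(B, T) = 1*(-39) - 3 = -39 - 3 = -42)
o(68)*N(5, -3) = (4 + 68)*(-42) = 72*(-42) = -3024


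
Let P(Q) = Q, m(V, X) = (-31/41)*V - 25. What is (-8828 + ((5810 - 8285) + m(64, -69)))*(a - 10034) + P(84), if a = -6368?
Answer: 7650421108/41 ≈ 1.8660e+8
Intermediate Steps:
m(V, X) = -25 - 31*V/41 (m(V, X) = (-31*1/41)*V - 25 = -31*V/41 - 25 = -25 - 31*V/41)
(-8828 + ((5810 - 8285) + m(64, -69)))*(a - 10034) + P(84) = (-8828 + ((5810 - 8285) + (-25 - 31/41*64)))*(-6368 - 10034) + 84 = (-8828 + (-2475 + (-25 - 1984/41)))*(-16402) + 84 = (-8828 + (-2475 - 3009/41))*(-16402) + 84 = (-8828 - 104484/41)*(-16402) + 84 = -466432/41*(-16402) + 84 = 7650417664/41 + 84 = 7650421108/41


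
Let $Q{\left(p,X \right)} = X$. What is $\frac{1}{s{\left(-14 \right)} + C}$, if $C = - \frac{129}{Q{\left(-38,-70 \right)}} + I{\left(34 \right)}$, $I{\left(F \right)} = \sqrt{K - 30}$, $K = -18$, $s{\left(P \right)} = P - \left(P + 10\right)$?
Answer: $- \frac{39970}{561241} - \frac{19600 i \sqrt{3}}{561241} \approx -0.071217 - 0.060488 i$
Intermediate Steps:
$s{\left(P \right)} = -10$ ($s{\left(P \right)} = P - \left(10 + P\right) = -10$)
$I{\left(F \right)} = 4 i \sqrt{3}$ ($I{\left(F \right)} = \sqrt{-18 - 30} = \sqrt{-48} = 4 i \sqrt{3}$)
$C = \frac{129}{70} + 4 i \sqrt{3}$ ($C = - \frac{129}{-70} + 4 i \sqrt{3} = \left(-129\right) \left(- \frac{1}{70}\right) + 4 i \sqrt{3} = \frac{129}{70} + 4 i \sqrt{3} \approx 1.8429 + 6.9282 i$)
$\frac{1}{s{\left(-14 \right)} + C} = \frac{1}{-10 + \left(\frac{129}{70} + 4 i \sqrt{3}\right)} = \frac{1}{- \frac{571}{70} + 4 i \sqrt{3}}$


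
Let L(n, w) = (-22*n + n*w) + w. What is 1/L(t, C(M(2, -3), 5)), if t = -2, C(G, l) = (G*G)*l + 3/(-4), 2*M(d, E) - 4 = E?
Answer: 2/87 ≈ 0.022988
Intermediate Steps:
M(d, E) = 2 + E/2
C(G, l) = -¾ + l*G² (C(G, l) = G²*l + 3*(-¼) = l*G² - ¾ = -¾ + l*G²)
L(n, w) = w - 22*n + n*w
1/L(t, C(M(2, -3), 5)) = 1/((-¾ + 5*(2 + (½)*(-3))²) - 22*(-2) - 2*(-¾ + 5*(2 + (½)*(-3))²)) = 1/((-¾ + 5*(2 - 3/2)²) + 44 - 2*(-¾ + 5*(2 - 3/2)²)) = 1/((-¾ + 5*(½)²) + 44 - 2*(-¾ + 5*(½)²)) = 1/((-¾ + 5*(¼)) + 44 - 2*(-¾ + 5*(¼))) = 1/((-¾ + 5/4) + 44 - 2*(-¾ + 5/4)) = 1/(½ + 44 - 2*½) = 1/(½ + 44 - 1) = 1/(87/2) = 2/87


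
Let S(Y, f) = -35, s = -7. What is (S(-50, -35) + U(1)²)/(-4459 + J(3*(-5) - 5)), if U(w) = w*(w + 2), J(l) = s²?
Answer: 13/2205 ≈ 0.0058957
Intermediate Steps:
J(l) = 49 (J(l) = (-7)² = 49)
U(w) = w*(2 + w)
(S(-50, -35) + U(1)²)/(-4459 + J(3*(-5) - 5)) = (-35 + (1*(2 + 1))²)/(-4459 + 49) = (-35 + (1*3)²)/(-4410) = (-35 + 3²)*(-1/4410) = (-35 + 9)*(-1/4410) = -26*(-1/4410) = 13/2205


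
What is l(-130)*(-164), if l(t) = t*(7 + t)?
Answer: -2622360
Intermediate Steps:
l(-130)*(-164) = -130*(7 - 130)*(-164) = -130*(-123)*(-164) = 15990*(-164) = -2622360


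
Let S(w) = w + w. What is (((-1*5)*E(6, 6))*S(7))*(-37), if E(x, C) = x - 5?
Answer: 2590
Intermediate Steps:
E(x, C) = -5 + x
S(w) = 2*w
(((-1*5)*E(6, 6))*S(7))*(-37) = (((-1*5)*(-5 + 6))*(2*7))*(-37) = (-5*1*14)*(-37) = -5*14*(-37) = -70*(-37) = 2590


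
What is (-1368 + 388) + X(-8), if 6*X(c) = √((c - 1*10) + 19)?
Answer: -5879/6 ≈ -979.83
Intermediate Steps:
X(c) = √(9 + c)/6 (X(c) = √((c - 1*10) + 19)/6 = √((c - 10) + 19)/6 = √((-10 + c) + 19)/6 = √(9 + c)/6)
(-1368 + 388) + X(-8) = (-1368 + 388) + √(9 - 8)/6 = -980 + √1/6 = -980 + (⅙)*1 = -980 + ⅙ = -5879/6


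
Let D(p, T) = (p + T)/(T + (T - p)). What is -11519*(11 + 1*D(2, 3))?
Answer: -564431/4 ≈ -1.4111e+5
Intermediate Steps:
D(p, T) = (T + p)/(-p + 2*T)
-11519*(11 + 1*D(2, 3)) = -11519*(11 + 1*((3 + 2)/(-1*2 + 2*3))) = -11519*(11 + 1*(5/(-2 + 6))) = -11519*(11 + 1*(5/4)) = -11519*(11 + 5/4) = -11519*49/4 = -564431/4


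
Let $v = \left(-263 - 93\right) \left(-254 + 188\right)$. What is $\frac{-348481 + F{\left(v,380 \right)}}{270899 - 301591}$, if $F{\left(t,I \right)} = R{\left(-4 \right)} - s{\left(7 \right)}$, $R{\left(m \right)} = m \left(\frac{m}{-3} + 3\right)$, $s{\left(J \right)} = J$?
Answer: $\frac{261379}{23019} \approx 11.355$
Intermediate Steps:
$v = 23496$ ($v = \left(-356\right) \left(-66\right) = 23496$)
$R{\left(m \right)} = m \left(3 - \frac{m}{3}\right)$ ($R{\left(m \right)} = m \left(m \left(- \frac{1}{3}\right) + 3\right) = m \left(- \frac{m}{3} + 3\right) = m \left(3 - \frac{m}{3}\right)$)
$F{\left(t,I \right)} = - \frac{73}{3}$ ($F{\left(t,I \right)} = \frac{1}{3} \left(-4\right) \left(9 - -4\right) - 7 = \frac{1}{3} \left(-4\right) \left(9 + 4\right) - 7 = \frac{1}{3} \left(-4\right) 13 - 7 = - \frac{52}{3} - 7 = - \frac{73}{3}$)
$\frac{-348481 + F{\left(v,380 \right)}}{270899 - 301591} = \frac{-348481 - \frac{73}{3}}{270899 - 301591} = - \frac{1045516}{3 \left(-30692\right)} = \left(- \frac{1045516}{3}\right) \left(- \frac{1}{30692}\right) = \frac{261379}{23019}$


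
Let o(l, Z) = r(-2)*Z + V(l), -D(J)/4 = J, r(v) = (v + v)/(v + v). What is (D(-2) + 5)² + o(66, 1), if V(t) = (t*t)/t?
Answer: 236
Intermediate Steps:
r(v) = 1 (r(v) = (2*v)/((2*v)) = (2*v)*(1/(2*v)) = 1)
D(J) = -4*J
V(t) = t (V(t) = t²/t = t)
o(l, Z) = Z + l (o(l, Z) = 1*Z + l = Z + l)
(D(-2) + 5)² + o(66, 1) = (-4*(-2) + 5)² + (1 + 66) = (8 + 5)² + 67 = 13² + 67 = 169 + 67 = 236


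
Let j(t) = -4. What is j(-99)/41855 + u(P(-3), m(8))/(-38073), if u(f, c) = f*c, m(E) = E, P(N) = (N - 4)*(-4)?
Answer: -1361116/227649345 ≈ -0.0059790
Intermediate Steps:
P(N) = 16 - 4*N (P(N) = (-4 + N)*(-4) = 16 - 4*N)
u(f, c) = c*f
j(-99)/41855 + u(P(-3), m(8))/(-38073) = -4/41855 + (8*(16 - 4*(-3)))/(-38073) = -4*1/41855 + (8*(16 + 12))*(-1/38073) = -4/41855 + (8*28)*(-1/38073) = -4/41855 + 224*(-1/38073) = -4/41855 - 32/5439 = -1361116/227649345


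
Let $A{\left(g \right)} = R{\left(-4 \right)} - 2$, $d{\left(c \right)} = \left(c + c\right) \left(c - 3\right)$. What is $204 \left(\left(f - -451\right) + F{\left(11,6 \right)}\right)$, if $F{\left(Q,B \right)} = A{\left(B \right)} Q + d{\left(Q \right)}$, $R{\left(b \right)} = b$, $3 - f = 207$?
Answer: $72828$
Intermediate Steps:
$f = -204$ ($f = 3 - 207 = -204$)
$d{\left(c \right)} = 2 c \left(-3 + c\right)$
$A{\left(g \right)} = -6$ ($A{\left(g \right)} = -4 - 2 = -6$)
$F{\left(Q,B \right)} = - 6 Q + 2 Q \left(-3 + Q\right)$
$204 \left(\left(f - -451\right) + F{\left(11,6 \right)}\right) = 204 \left(\left(-204 - -451\right) + 2 \cdot 11 \left(-6 + 11\right)\right) = 204 \left(\left(-204 + 451\right) + 2 \cdot 11 \cdot 5\right) = 204 \left(247 + 110\right) = 204 \cdot 357 = 72828$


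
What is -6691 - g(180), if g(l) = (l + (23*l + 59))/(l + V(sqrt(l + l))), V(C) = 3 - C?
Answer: -74155832/11043 - 8758*sqrt(10)/11043 ≈ -6717.7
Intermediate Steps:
g(l) = (59 + 24*l)/(3 + l - sqrt(2)*sqrt(l)) (g(l) = (l + (23*l + 59))/(l + (3 - sqrt(l + l))) = (l + (59 + 23*l))/(l + (3 - sqrt(2*l))) = (59 + 24*l)/(l + (3 - sqrt(2)*sqrt(l))) = (59 + 24*l)/(3 + l - sqrt(2)*sqrt(l)))
-6691 - g(180) = -6691 - (59 + 24*180)/(3 + 180 - sqrt(2)*sqrt(180)) = -6691 - (59 + 4320)/(3 + 180 - sqrt(2)*6*sqrt(5)) = -6691 - 4379/(3 + 180 - 6*sqrt(10)) = -6691 - 4379/(183 - 6*sqrt(10))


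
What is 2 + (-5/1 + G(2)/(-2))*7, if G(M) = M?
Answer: -40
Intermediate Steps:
2 + (-5/1 + G(2)/(-2))*7 = 2 + (-5/1 + 2/(-2))*7 = 2 + (-5*1 + 2*(-½))*7 = 2 + (-5 - 1)*7 = 2 - 6*7 = 2 - 42 = -40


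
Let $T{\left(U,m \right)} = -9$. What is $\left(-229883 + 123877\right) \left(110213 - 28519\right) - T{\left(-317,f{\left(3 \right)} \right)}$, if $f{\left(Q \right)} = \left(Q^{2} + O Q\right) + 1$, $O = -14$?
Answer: $-8660054155$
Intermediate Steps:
$f{\left(Q \right)} = 1 + Q^{2} - 14 Q$ ($f{\left(Q \right)} = \left(Q^{2} - 14 Q\right) + 1 = 1 + Q^{2} - 14 Q$)
$\left(-229883 + 123877\right) \left(110213 - 28519\right) - T{\left(-317,f{\left(3 \right)} \right)} = \left(-229883 + 123877\right) \left(110213 - 28519\right) - -9 = \left(-106006\right) 81694 + 9 = -8660054164 + 9 = -8660054155$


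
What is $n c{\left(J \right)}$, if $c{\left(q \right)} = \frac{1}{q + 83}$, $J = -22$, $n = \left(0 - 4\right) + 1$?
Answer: $- \frac{3}{61} \approx -0.04918$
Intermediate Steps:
$n = -3$ ($n = -4 + 1 = -3$)
$c{\left(q \right)} = \frac{1}{83 + q}$
$n c{\left(J \right)} = - \frac{3}{83 - 22} = - \frac{3}{61}$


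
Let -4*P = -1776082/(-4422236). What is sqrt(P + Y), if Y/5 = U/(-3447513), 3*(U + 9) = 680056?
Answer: 31*I*sqrt(2118337569574776888078)/2177959442724 ≈ 0.6551*I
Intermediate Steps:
U = 680029/3 (U = -9 + (1/3)*680056 = -9 + 680056/3 = 680029/3 ≈ 2.2668e+5)
P = -126863/1263496 (P = -(-888041)/(2*(-4422236)) = -(-888041)*(-1)/(2*4422236) = -1/4*126863/315874 = -126863/1263496 ≈ -0.10041)
Y = -3400145/10342539 (Y = 5*((680029/3)/(-3447513)) = 5*((680029/3)*(-1/3447513)) = 5*(-680029/10342539) = -3400145/10342539 ≈ -0.32875)
sqrt(P + Y) = sqrt(-126863/1263496 - 3400145/10342539) = sqrt(-5608155132077/13067756656344) = 31*I*sqrt(2118337569574776888078)/2177959442724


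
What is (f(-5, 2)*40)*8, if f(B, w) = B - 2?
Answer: -2240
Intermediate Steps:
f(B, w) = -2 + B
(f(-5, 2)*40)*8 = ((-2 - 5)*40)*8 = -7*40*8 = -280*8 = -2240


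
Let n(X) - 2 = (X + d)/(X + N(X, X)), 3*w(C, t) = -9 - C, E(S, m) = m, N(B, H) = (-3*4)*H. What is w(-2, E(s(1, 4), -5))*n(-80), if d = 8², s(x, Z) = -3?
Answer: -763/165 ≈ -4.6242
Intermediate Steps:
N(B, H) = -12*H
w(C, t) = -3 - C/3 (w(C, t) = (-9 - C)/3 = -3 - C/3)
d = 64
n(X) = 2 - (64 + X)/(11*X) (n(X) = 2 + (X + 64)/(X - 12*X) = 2 + (64 + X)/((-11*X)) = 2 + (64 + X)*(-1/(11*X)) = 2 - (64 + X)/(11*X))
w(-2, E(s(1, 4), -5))*n(-80) = (-3 - ⅓*(-2))*((1/11)*(-64 + 21*(-80))/(-80)) = (-3 + ⅔)*((1/11)*(-1/80)*(-64 - 1680)) = -7*(-1)*(-1744)/(33*80) = -7/3*109/55 = -763/165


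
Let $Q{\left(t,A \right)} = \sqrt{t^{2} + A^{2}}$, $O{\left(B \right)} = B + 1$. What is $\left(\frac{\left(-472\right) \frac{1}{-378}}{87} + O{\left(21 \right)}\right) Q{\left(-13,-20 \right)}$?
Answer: $\frac{361982 \sqrt{569}}{16443} \approx 525.12$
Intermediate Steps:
$O{\left(B \right)} = 1 + B$
$Q{\left(t,A \right)} = \sqrt{A^{2} + t^{2}}$
$\left(\frac{\left(-472\right) \frac{1}{-378}}{87} + O{\left(21 \right)}\right) Q{\left(-13,-20 \right)} = \left(\frac{\left(-472\right) \frac{1}{-378}}{87} + \left(1 + 21\right)\right) \sqrt{\left(-20\right)^{2} + \left(-13\right)^{2}} = \left(\left(-472\right) \left(- \frac{1}{378}\right) \frac{1}{87} + 22\right) \sqrt{400 + 169} = \left(\frac{236}{189} \cdot \frac{1}{87} + 22\right) \sqrt{569} = \left(\frac{236}{16443} + 22\right) \sqrt{569} = \frac{361982 \sqrt{569}}{16443}$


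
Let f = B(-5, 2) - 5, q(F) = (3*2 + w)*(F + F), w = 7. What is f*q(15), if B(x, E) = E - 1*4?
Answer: -2730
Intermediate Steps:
B(x, E) = -4 + E (B(x, E) = E - 4 = -4 + E)
q(F) = 26*F (q(F) = (3*2 + 7)*(F + F) = (6 + 7)*(2*F) = 13*(2*F) = 26*F)
f = -7 (f = (-4 + 2) - 5 = -2 - 5 = -7)
f*q(15) = -182*15 = -7*390 = -2730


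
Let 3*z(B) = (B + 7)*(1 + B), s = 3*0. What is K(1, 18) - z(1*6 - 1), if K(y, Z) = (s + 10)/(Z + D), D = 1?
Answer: -446/19 ≈ -23.474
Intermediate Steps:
s = 0
z(B) = (1 + B)*(7 + B)/3 (z(B) = ((B + 7)*(1 + B))/3 = ((7 + B)*(1 + B))/3 = ((1 + B)*(7 + B))/3 = (1 + B)*(7 + B)/3)
K(y, Z) = 10/(1 + Z) (K(y, Z) = (0 + 10)/(Z + 1) = 10/(1 + Z))
K(1, 18) - z(1*6 - 1) = 10/(1 + 18) - (7/3 + (1*6 - 1)²/3 + 8*(1*6 - 1)/3) = 10/19 - (7/3 + (6 - 1)²/3 + 8*(6 - 1)/3) = 10*(1/19) - (7/3 + (⅓)*5² + (8/3)*5) = 10/19 - (7/3 + (⅓)*25 + 40/3) = 10/19 - (7/3 + 25/3 + 40/3) = 10/19 - 1*24 = 10/19 - 24 = -446/19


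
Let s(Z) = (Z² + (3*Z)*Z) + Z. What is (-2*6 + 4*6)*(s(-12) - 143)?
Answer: 5052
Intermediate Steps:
s(Z) = Z + 4*Z² (s(Z) = (Z² + 3*Z²) + Z = 4*Z² + Z = Z + 4*Z²)
(-2*6 + 4*6)*(s(-12) - 143) = (-2*6 + 4*6)*(-12*(1 + 4*(-12)) - 143) = (-12 + 24)*(-12*(1 - 48) - 143) = 12*(-12*(-47) - 143) = 12*(564 - 143) = 12*421 = 5052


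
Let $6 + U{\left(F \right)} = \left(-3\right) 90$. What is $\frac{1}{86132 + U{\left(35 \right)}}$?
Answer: $\frac{1}{85856} \approx 1.1647 \cdot 10^{-5}$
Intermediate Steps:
$U{\left(F \right)} = -276$ ($U{\left(F \right)} = -6 - 270 = -276$)
$\frac{1}{86132 + U{\left(35 \right)}} = \frac{1}{86132 - 276} = \frac{1}{85856}$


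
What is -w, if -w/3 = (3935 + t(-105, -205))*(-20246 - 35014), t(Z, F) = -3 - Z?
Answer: -669253860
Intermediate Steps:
w = 669253860 (w = -3*(3935 + (-3 - 1*(-105)))*(-20246 - 35014) = -3*(3935 + (-3 + 105))*(-55260) = -3*(3935 + 102)*(-55260) = -12111*(-55260) = -3*(-223084620) = 669253860)
-w = -1*669253860 = -669253860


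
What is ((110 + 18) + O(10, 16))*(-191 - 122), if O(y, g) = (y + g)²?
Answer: -251652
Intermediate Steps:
O(y, g) = (g + y)²
((110 + 18) + O(10, 16))*(-191 - 122) = ((110 + 18) + (16 + 10)²)*(-191 - 122) = (128 + 26²)*(-313) = (128 + 676)*(-313) = 804*(-313) = -251652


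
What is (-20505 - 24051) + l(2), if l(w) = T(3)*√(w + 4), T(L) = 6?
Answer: -44556 + 6*√6 ≈ -44541.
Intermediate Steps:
l(w) = 6*√(4 + w) (l(w) = 6*√(w + 4) = 6*√(4 + w))
(-20505 - 24051) + l(2) = (-20505 - 24051) + 6*√(4 + 2) = -44556 + 6*√6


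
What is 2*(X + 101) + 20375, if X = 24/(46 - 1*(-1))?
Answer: 967167/47 ≈ 20578.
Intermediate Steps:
X = 24/47 (X = 24/(46 + 1) = 24/47 ≈ 0.51064)
2*(X + 101) + 20375 = 2*(24/47 + 101) + 20375 = 2*(4771/47) + 20375 = 9542/47 + 20375 = 967167/47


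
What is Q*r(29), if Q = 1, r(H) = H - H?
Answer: 0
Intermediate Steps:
r(H) = 0
Q*r(29) = 1*0 = 0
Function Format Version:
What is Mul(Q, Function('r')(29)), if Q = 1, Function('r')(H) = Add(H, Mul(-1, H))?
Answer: 0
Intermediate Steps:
Function('r')(H) = 0
Mul(Q, Function('r')(29)) = Mul(1, 0) = 0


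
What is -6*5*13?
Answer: -390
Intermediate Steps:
-6*5*13 = -30*13 = -390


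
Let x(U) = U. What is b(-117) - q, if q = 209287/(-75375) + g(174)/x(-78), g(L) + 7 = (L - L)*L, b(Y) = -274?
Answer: -531705913/1959750 ≈ -271.31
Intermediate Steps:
g(L) = -7 (g(L) = -7 + (L - L)*L = -7 + 0*L = -7 + 0 = -7)
q = -5265587/1959750 (q = 209287/(-75375) - 7/(-78) = 209287*(-1/75375) - 7*(-1/78) = -209287/75375 + 7/78 = -5265587/1959750 ≈ -2.6869)
b(-117) - q = -274 - 1*(-5265587/1959750) = -274 + 5265587/1959750 = -531705913/1959750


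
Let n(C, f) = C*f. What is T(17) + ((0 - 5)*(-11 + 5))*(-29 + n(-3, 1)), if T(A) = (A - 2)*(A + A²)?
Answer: 3630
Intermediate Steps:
T(A) = (-2 + A)*(A + A²)
T(17) + ((0 - 5)*(-11 + 5))*(-29 + n(-3, 1)) = 17*(-2 + 17² - 1*17) + ((0 - 5)*(-11 + 5))*(-29 - 3*1) = 17*(-2 + 289 - 17) + (-5*(-6))*(-29 - 3) = 17*270 + 30*(-32) = 4590 - 960 = 3630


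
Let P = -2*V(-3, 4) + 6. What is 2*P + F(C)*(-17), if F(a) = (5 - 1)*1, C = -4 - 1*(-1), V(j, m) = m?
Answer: -72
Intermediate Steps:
C = -3 (C = -4 + 1 = -3)
F(a) = 4 (F(a) = 4*1 = 4)
P = -2 (P = -2*4 + 6 = -8 + 6 = -2)
2*P + F(C)*(-17) = 2*(-2) + 4*(-17) = -4 - 68 = -72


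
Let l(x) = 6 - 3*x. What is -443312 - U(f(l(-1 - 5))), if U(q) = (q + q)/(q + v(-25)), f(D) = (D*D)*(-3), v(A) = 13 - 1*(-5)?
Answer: -42114832/95 ≈ -4.4331e+5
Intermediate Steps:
v(A) = 18 (v(A) = 13 + 5 = 18)
f(D) = -3*D² (f(D) = D²*(-3) = -3*D²)
U(q) = 2*q/(18 + q) (U(q) = (q + q)/(q + 18) = (2*q)/(18 + q) = 2*q/(18 + q))
-443312 - U(f(l(-1 - 5))) = -443312 - 2*(-3*(6 - 3*(-1 - 5))²)/(18 - 3*(6 - 3*(-1 - 5))²) = -443312 - 2*(-3*(6 - 3*(-6))²)/(18 - 3*(6 - 3*(-6))²) = -443312 - 2*(-3*(6 + 18)²)/(18 - 3*(6 + 18)²) = -443312 - 2*(-3*24²)/(18 - 3*24²) = -443312 - 2*(-3*576)/(18 - 3*576) = -443312 - 2*(-1728)/(18 - 1728) = -443312 - 2*(-1728)/(-1710) = -443312 - 2*(-1728)*(-1)/1710 = -443312 - 1*192/95 = -443312 - 192/95 = -42114832/95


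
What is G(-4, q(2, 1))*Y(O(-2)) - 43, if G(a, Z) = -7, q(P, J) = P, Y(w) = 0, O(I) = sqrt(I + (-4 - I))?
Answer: -43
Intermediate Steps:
O(I) = 2*I (O(I) = sqrt(-4) = 2*I)
G(-4, q(2, 1))*Y(O(-2)) - 43 = -7*0 - 43 = 0 - 43 = -43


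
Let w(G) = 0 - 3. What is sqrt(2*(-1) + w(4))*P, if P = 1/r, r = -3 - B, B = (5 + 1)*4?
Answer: -I*sqrt(5)/27 ≈ -0.082817*I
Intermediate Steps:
B = 24 (B = 6*4 = 24)
r = -27 (r = -3 - 1*24 = -3 - 24 = -27)
w(G) = -3
P = -1/27 (P = 1/(-27) = -1/27 ≈ -0.037037)
sqrt(2*(-1) + w(4))*P = sqrt(2*(-1) - 3)*(-1/27) = sqrt(-2 - 3)*(-1/27) = sqrt(-5)*(-1/27) = (I*sqrt(5))*(-1/27) = -I*sqrt(5)/27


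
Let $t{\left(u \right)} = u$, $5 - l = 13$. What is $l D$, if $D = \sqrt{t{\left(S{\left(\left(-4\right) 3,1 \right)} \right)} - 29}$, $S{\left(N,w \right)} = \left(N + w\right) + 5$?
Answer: $- 8 i \sqrt{35} \approx - 47.329 i$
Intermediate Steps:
$l = -8$ ($l = 5 - 13 = -8$)
$S{\left(N,w \right)} = 5 + N + w$
$D = i \sqrt{35}$ ($D = \sqrt{\left(5 - 12 + 1\right) - 29} = \sqrt{-6 - 29} = \sqrt{-35} = i \sqrt{35} \approx 5.9161 i$)
$l D = - 8 i \sqrt{35}$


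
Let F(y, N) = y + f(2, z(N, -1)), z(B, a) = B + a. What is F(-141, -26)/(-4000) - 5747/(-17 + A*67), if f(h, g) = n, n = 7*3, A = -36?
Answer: 83141/34700 ≈ 2.3960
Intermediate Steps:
n = 21
f(h, g) = 21
F(y, N) = 21 + y (F(y, N) = y + 21 = 21 + y)
F(-141, -26)/(-4000) - 5747/(-17 + A*67) = (21 - 141)/(-4000) - 5747/(-17 - 36*67) = -120*(-1/4000) - 5747/(-17 - 2412) = 3/100 - 5747/(-2429) = 3/100 - 5747*(-1/2429) = 3/100 + 821/347 = 83141/34700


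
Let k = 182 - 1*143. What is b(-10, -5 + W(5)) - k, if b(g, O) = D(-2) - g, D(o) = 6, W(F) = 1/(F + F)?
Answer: -23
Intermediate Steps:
W(F) = 1/(2*F)
b(g, O) = 6 - g
k = 39 (k = 182 - 143 = 39)
b(-10, -5 + W(5)) - k = (6 - 1*(-10)) - 1*39 = (6 + 10) - 39 = 16 - 39 = -23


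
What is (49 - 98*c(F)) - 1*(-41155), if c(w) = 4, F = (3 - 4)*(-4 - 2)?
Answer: 40812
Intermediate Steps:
F = 6 (F = -1*(-6) = 6)
(49 - 98*c(F)) - 1*(-41155) = (49 - 98*4) - 1*(-41155) = (49 - 392) + 41155 = -343 + 41155 = 40812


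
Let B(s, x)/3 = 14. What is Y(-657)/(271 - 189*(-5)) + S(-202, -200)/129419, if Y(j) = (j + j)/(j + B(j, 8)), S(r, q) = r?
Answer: 3165481/16130784160 ≈ 0.00019624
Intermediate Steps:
B(s, x) = 42 (B(s, x) = 3*14 = 42)
Y(j) = 2*j/(42 + j) (Y(j) = (j + j)/(j + 42) = (2*j)/(42 + j) = 2*j/(42 + j))
Y(-657)/(271 - 189*(-5)) + S(-202, -200)/129419 = (2*(-657)/(42 - 657))/(271 - 189*(-5)) - 202/129419 = (2*(-657)/(-615))/(271 + 945) - 202*1/129419 = (2*(-657)*(-1/615))/1216 - 202/129419 = (438/205)*(1/1216) - 202/129419 = 219/124640 - 202/129419 = 3165481/16130784160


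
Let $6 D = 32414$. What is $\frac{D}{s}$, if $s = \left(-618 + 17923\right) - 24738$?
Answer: $- \frac{16207}{22299} \approx -0.7268$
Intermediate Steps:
$s = -7433$ ($s = 17305 - 24738 = -7433$)
$D = \frac{16207}{3}$ ($D = \frac{1}{6} \cdot 32414 = \frac{16207}{3} \approx 5402.3$)
$\frac{D}{s} = \frac{16207}{3 \left(-7433\right)} = \frac{16207}{3} \left(- \frac{1}{7433}\right) = - \frac{16207}{22299}$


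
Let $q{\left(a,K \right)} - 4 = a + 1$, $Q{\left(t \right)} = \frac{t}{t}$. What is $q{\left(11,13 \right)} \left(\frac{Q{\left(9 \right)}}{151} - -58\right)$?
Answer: $\frac{140144}{151} \approx 928.11$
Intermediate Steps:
$Q{\left(t \right)} = 1$
$q{\left(a,K \right)} = 5 + a$ ($q{\left(a,K \right)} = 4 + \left(a + 1\right) = 4 + \left(1 + a\right) = 5 + a$)
$q{\left(11,13 \right)} \left(\frac{Q{\left(9 \right)}}{151} - -58\right) = \left(5 + 11\right) \left(1 \cdot \frac{1}{151} - -58\right) = 16 \left(1 \cdot \frac{1}{151} + \left(-18 + 76\right)\right) = 16 \left(\frac{1}{151} + 58\right) = 16 \cdot \frac{8759}{151} = \frac{140144}{151}$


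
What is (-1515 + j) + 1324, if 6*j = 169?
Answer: -977/6 ≈ -162.83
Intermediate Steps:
j = 169/6 (j = (⅙)*169 = 169/6 ≈ 28.167)
(-1515 + j) + 1324 = (-1515 + 169/6) + 1324 = -8921/6 + 1324 = -977/6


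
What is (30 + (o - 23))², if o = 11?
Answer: 324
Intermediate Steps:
(30 + (o - 23))² = (30 + (11 - 23))² = (30 - 12)² = 18² = 324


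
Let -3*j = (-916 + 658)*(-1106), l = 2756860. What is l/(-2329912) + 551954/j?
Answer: -26166606/3745469 ≈ -6.9862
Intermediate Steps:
j = -95116 (j = -(-916 + 658)*(-1106)/3 = -(-86)*(-1106) = -⅓*285348 = -95116)
l/(-2329912) + 551954/j = 2756860/(-2329912) + 551954/(-95116) = 2756860*(-1/2329912) + 551954*(-1/95116) = -689215/582478 - 275977/47558 = -26166606/3745469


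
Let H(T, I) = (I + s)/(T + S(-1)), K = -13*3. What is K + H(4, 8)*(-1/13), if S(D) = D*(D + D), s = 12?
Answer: -1531/39 ≈ -39.256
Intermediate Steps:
S(D) = 2*D² (S(D) = D*(2*D) = 2*D²)
K = -39
H(T, I) = (12 + I)/(2 + T) (H(T, I) = (I + 12)/(T + 2*(-1)²) = (12 + I)/(T + 2*1) = (12 + I)/(T + 2) = (12 + I)/(2 + T))
K + H(4, 8)*(-1/13) = -39 + ((12 + 8)/(2 + 4))*(-1/13) = -39 + (20/6)*(-1*1/13) = -39 + ((⅙)*20)*(-1/13) = -39 + (10/3)*(-1/13) = -39 - 10/39 = -1531/39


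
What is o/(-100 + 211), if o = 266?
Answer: 266/111 ≈ 2.3964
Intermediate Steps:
o/(-100 + 211) = 266/(-100 + 211) = 266/111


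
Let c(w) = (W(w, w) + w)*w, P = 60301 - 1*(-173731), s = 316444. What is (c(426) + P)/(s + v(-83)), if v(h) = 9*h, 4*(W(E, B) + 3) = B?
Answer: 459599/315697 ≈ 1.4558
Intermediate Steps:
W(E, B) = -3 + B/4
P = 234032 (P = 60301 + 173731 = 234032)
c(w) = w*(-3 + 5*w/4) (c(w) = ((-3 + w/4) + w)*w = (-3 + 5*w/4)*w = w*(-3 + 5*w/4))
(c(426) + P)/(s + v(-83)) = ((¼)*426*(-12 + 5*426) + 234032)/(316444 + 9*(-83)) = ((¼)*426*(-12 + 2130) + 234032)/(316444 - 747) = ((¼)*426*2118 + 234032)/315697 = (225567 + 234032)*(1/315697) = 459599*(1/315697) = 459599/315697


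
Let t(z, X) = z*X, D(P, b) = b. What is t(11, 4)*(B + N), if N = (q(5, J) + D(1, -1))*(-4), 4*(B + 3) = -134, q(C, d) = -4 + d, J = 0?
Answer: -726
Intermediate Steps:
B = -73/2 (B = -3 + (¼)*(-134) = -3 - 67/2 = -73/2 ≈ -36.500)
t(z, X) = X*z
N = 20 (N = ((-4 + 0) - 1)*(-4) = (-4 - 1)*(-4) = -5*(-4) = 20)
t(11, 4)*(B + N) = (4*11)*(-73/2 + 20) = 44*(-33/2) = -726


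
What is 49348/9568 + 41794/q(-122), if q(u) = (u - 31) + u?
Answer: -7429121/50600 ≈ -146.82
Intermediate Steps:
q(u) = -31 + 2*u (q(u) = (-31 + u) + u = -31 + 2*u)
49348/9568 + 41794/q(-122) = 49348/9568 + 41794/(-31 + 2*(-122)) = 49348*(1/9568) + 41794/(-31 - 244) = 949/184 + 41794/(-275) = 949/184 + 41794*(-1/275) = 949/184 - 41794/275 = -7429121/50600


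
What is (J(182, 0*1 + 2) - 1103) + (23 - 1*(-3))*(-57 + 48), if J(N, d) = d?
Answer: -1335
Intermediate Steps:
(J(182, 0*1 + 2) - 1103) + (23 - 1*(-3))*(-57 + 48) = ((0*1 + 2) - 1103) + (23 - 1*(-3))*(-57 + 48) = ((0 + 2) - 1103) + (23 + 3)*(-9) = (2 - 1103) + 26*(-9) = -1101 - 234 = -1335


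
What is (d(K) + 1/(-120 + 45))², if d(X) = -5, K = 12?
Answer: 141376/5625 ≈ 25.134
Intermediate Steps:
(d(K) + 1/(-120 + 45))² = (-5 + 1/(-120 + 45))² = (-5 + 1/(-75))² = (-5 - 1/75)² = (-376/75)² = 141376/5625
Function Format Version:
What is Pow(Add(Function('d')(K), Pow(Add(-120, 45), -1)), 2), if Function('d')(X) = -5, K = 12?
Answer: Rational(141376, 5625) ≈ 25.134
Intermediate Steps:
Pow(Add(Function('d')(K), Pow(Add(-120, 45), -1)), 2) = Pow(Add(-5, Pow(Add(-120, 45), -1)), 2) = Pow(Add(-5, Pow(-75, -1)), 2) = Pow(Add(-5, Rational(-1, 75)), 2) = Pow(Rational(-376, 75), 2) = Rational(141376, 5625)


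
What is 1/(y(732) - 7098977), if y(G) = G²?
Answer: -1/6563153 ≈ -1.5237e-7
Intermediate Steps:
1/(y(732) - 7098977) = 1/(732² - 7098977) = 1/(535824 - 7098977) = 1/(-6563153) = -1/6563153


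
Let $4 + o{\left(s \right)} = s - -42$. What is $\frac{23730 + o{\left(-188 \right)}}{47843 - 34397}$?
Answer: $\frac{1310}{747} \approx 1.7537$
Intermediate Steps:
$o{\left(s \right)} = 38 + s$ ($o{\left(s \right)} = -4 + \left(s - -42\right) = -4 + \left(s + 42\right) = -4 + \left(42 + s\right) = 38 + s$)
$\frac{23730 + o{\left(-188 \right)}}{47843 - 34397} = \frac{23730 + \left(38 - 188\right)}{47843 - 34397} = \frac{23730 - 150}{13446} = 23580 \cdot \frac{1}{13446} = \frac{1310}{747}$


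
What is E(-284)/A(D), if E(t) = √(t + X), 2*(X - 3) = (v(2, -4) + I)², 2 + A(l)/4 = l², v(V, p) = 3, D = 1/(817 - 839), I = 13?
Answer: -363*I*√17/967 ≈ -1.5478*I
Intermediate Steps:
D = -1/22 (D = 1/(-22) = -1/22 ≈ -0.045455)
A(l) = -8 + 4*l²
X = 131 (X = 3 + (3 + 13)²/2 = 3 + (½)*16² = 3 + (½)*256 = 3 + 128 = 131)
E(t) = √(131 + t) (E(t) = √(t + 131) = √(131 + t))
E(-284)/A(D) = √(131 - 284)/(-8 + 4*(-1/22)²) = √(-153)/(-8 + 4*(1/484)) = (3*I*√17)/(-8 + 1/121) = (3*I*√17)/(-967/121) = (3*I*√17)*(-121/967) = -363*I*√17/967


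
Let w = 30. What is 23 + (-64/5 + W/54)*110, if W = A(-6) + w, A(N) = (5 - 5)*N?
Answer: -11915/9 ≈ -1323.9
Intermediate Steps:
A(N) = 0 (A(N) = 0*N = 0)
W = 30 (W = 0 + 30 = 30)
23 + (-64/5 + W/54)*110 = 23 + (-64/5 + 30/54)*110 = 23 + (-64*1/5 + 30*(1/54))*110 = 23 + (-64/5 + 5/9)*110 = 23 - 551/45*110 = 23 - 12122/9 = -11915/9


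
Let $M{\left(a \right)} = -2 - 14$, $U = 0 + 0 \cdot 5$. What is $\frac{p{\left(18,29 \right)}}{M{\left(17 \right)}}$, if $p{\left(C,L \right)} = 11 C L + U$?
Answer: $- \frac{2871}{8} \approx -358.88$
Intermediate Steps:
$U = 0$ ($U = 0 + 0 = 0$)
$M{\left(a \right)} = -16$ ($M{\left(a \right)} = -2 - 14 = -16$)
$p{\left(C,L \right)} = 11 C L$ ($p{\left(C,L \right)} = 11 C L + 0 = 11 C L$)
$\frac{p{\left(18,29 \right)}}{M{\left(17 \right)}} = \frac{11 \cdot 18 \cdot 29}{-16} = 5742 \left(- \frac{1}{16}\right) = - \frac{2871}{8}$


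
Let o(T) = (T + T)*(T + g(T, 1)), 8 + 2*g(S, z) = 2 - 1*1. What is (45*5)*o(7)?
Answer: 11025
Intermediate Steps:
g(S, z) = -7/2 (g(S, z) = -4 + (2 - 1*1)/2 = -4 + (2 - 1)/2 = -4 + (1/2)*1 = -4 + 1/2 = -7/2)
o(T) = 2*T*(-7/2 + T) (o(T) = (T + T)*(T - 7/2) = (2*T)*(-7/2 + T) = 2*T*(-7/2 + T))
(45*5)*o(7) = (45*5)*(7*(-7 + 2*7)) = 225*(7*(-7 + 14)) = 225*(7*7) = 225*49 = 11025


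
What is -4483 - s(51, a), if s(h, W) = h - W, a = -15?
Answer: -4549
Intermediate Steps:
-4483 - s(51, a) = -4483 - (51 - 1*(-15)) = -4483 - (51 + 15) = -4483 - 1*66 = -4483 - 66 = -4549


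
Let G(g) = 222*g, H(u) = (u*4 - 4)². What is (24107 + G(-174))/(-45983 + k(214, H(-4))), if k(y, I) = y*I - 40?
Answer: -14521/39577 ≈ -0.36691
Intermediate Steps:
H(u) = (-4 + 4*u)² (H(u) = (4*u - 4)² = (-4 + 4*u)²)
k(y, I) = -40 + I*y (k(y, I) = I*y - 40 = -40 + I*y)
(24107 + G(-174))/(-45983 + k(214, H(-4))) = (24107 + 222*(-174))/(-45983 + (-40 + (16*(-1 - 4)²)*214)) = (24107 - 38628)/(-45983 + (-40 + (16*(-5)²)*214)) = -14521/(-45983 + (-40 + (16*25)*214)) = -14521/(-45983 + (-40 + 400*214)) = -14521/(-45983 + (-40 + 85600)) = -14521/(-45983 + 85560) = -14521/39577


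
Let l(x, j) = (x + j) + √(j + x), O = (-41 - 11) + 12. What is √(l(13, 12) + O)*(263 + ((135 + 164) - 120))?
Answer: 442*I*√10 ≈ 1397.7*I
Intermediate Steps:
O = -40 (O = -52 + 12 = -40)
l(x, j) = j + x + √(j + x) (l(x, j) = (j + x) + √(j + x) = j + x + √(j + x))
√(l(13, 12) + O)*(263 + ((135 + 164) - 120)) = √((12 + 13 + √(12 + 13)) - 40)*(263 + ((135 + 164) - 120)) = √((12 + 13 + √25) - 40)*(263 + (299 - 120)) = √((12 + 13 + 5) - 40)*(263 + 179) = √(30 - 40)*442 = √(-10)*442 = (I*√10)*442 = 442*I*√10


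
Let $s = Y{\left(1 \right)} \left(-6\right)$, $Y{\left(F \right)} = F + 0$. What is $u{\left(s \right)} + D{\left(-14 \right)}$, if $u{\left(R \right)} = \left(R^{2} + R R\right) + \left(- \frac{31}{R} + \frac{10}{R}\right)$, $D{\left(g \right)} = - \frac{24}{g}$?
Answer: $\frac{1081}{14} \approx 77.214$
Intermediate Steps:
$Y{\left(F \right)} = F$
$s = -6$ ($s = 1 \left(-6\right) = -6$)
$u{\left(R \right)} = - \frac{21}{R} + 2 R^{2}$ ($u{\left(R \right)} = \left(R^{2} + R^{2}\right) - \frac{21}{R} = 2 R^{2} - \frac{21}{R} = - \frac{21}{R} + 2 R^{2}$)
$u{\left(s \right)} + D{\left(-14 \right)} = \frac{-21 + 2 \left(-6\right)^{3}}{-6} - \frac{24}{-14} = - \frac{-21 + 2 \left(-216\right)}{6} - - \frac{12}{7} = - \frac{-21 - 432}{6} + \frac{12}{7} = \left(- \frac{1}{6}\right) \left(-453\right) + \frac{12}{7} = \frac{151}{2} + \frac{12}{7} = \frac{1081}{14}$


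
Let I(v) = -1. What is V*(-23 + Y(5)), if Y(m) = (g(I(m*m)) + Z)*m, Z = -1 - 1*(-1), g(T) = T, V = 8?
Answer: -224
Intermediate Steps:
Z = 0 (Z = -1 + 1 = 0)
Y(m) = -m (Y(m) = (-1 + 0)*m = -m)
V*(-23 + Y(5)) = 8*(-23 - 1*5) = 8*(-23 - 5) = 8*(-28) = -224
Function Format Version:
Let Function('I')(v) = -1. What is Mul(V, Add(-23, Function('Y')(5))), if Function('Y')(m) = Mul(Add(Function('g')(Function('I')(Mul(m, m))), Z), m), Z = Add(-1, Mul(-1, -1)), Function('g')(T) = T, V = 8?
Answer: -224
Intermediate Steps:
Z = 0 (Z = Add(-1, 1) = 0)
Function('Y')(m) = Mul(-1, m) (Function('Y')(m) = Mul(Add(-1, 0), m) = Mul(-1, m))
Mul(V, Add(-23, Function('Y')(5))) = Mul(8, Add(-23, Mul(-1, 5))) = Mul(8, Add(-23, -5)) = Mul(8, -28) = -224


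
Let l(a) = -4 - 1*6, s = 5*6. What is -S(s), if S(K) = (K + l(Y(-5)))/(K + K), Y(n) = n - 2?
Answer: -1/3 ≈ -0.33333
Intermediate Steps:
s = 30
Y(n) = -2 + n
l(a) = -10 (l(a) = -4 - 6 = -10)
S(K) = (-10 + K)/(2*K) (S(K) = (K - 10)/(K + K) = (-10 + K)/((2*K)) = (-10 + K)*(1/(2*K)) = (-10 + K)/(2*K))
-S(s) = -(-10 + 30)/(2*30) = -20/(2*30) = -1*1/3 = -1/3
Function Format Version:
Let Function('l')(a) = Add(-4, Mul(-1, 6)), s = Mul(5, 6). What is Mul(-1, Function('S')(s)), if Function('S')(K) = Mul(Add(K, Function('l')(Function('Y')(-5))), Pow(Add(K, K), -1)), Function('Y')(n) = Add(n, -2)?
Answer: Rational(-1, 3) ≈ -0.33333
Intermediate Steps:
s = 30
Function('Y')(n) = Add(-2, n)
Function('l')(a) = -10 (Function('l')(a) = Add(-4, -6) = -10)
Function('S')(K) = Mul(Rational(1, 2), Pow(K, -1), Add(-10, K)) (Function('S')(K) = Mul(Add(K, -10), Pow(Add(K, K), -1)) = Mul(Add(-10, K), Pow(Mul(2, K), -1)) = Mul(Add(-10, K), Mul(Rational(1, 2), Pow(K, -1))) = Mul(Rational(1, 2), Pow(K, -1), Add(-10, K)))
Mul(-1, Function('S')(s)) = Mul(-1, Mul(Rational(1, 2), Pow(30, -1), Add(-10, 30))) = Mul(-1, Mul(Rational(1, 2), Rational(1, 30), 20)) = Mul(-1, Rational(1, 3)) = Rational(-1, 3)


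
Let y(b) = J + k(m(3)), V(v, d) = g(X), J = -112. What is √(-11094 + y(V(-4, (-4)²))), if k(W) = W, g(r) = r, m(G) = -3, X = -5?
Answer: I*√11209 ≈ 105.87*I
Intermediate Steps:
V(v, d) = -5
y(b) = -115 (y(b) = -112 - 3 = -115)
√(-11094 + y(V(-4, (-4)²))) = √(-11094 - 115) = √(-11209) = I*√11209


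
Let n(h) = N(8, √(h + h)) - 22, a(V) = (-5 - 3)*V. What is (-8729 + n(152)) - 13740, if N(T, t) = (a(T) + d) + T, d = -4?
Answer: -22551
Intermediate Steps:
a(V) = -8*V
N(T, t) = -4 - 7*T (N(T, t) = (-8*T - 4) + T = (-4 - 8*T) + T = -4 - 7*T)
n(h) = -82 (n(h) = (-4 - 7*8) - 22 = (-4 - 56) - 22 = -60 - 22 = -82)
(-8729 + n(152)) - 13740 = (-8729 - 82) - 13740 = -8811 - 13740 = -22551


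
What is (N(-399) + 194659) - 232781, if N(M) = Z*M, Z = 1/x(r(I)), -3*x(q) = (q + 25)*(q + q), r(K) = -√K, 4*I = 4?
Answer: -610351/16 ≈ -38147.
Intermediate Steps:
I = 1 (I = (¼)*4 = 1)
x(q) = -2*q*(25 + q)/3 (x(q) = -(q + 25)*(q + q)/3 = -(25 + q)*2*q/3 = -2*q*(25 + q)/3)
Z = 1/16 (Z = 1/(-2*(-√1)*(25 - √1)/3) = 1/(-2*(-1*1)*(25 - 1*1)/3) = 1/(-⅔*(-1)*(25 - 1)) = 1/(-⅔*(-1)*24) = 1/16 ≈ 0.062500)
N(M) = M/16
(N(-399) + 194659) - 232781 = ((1/16)*(-399) + 194659) - 232781 = (-399/16 + 194659) - 232781 = 3114145/16 - 232781 = -610351/16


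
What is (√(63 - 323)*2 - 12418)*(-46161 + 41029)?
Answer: 63729176 - 20528*I*√65 ≈ 6.3729e+7 - 1.655e+5*I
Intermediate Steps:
(√(63 - 323)*2 - 12418)*(-46161 + 41029) = (√(-260)*2 - 12418)*(-5132) = ((2*I*√65)*2 - 12418)*(-5132) = (4*I*√65 - 12418)*(-5132) = (-12418 + 4*I*√65)*(-5132) = 63729176 - 20528*I*√65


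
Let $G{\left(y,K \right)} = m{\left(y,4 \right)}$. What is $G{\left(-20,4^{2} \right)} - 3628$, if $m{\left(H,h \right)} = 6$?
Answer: $-3622$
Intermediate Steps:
$G{\left(y,K \right)} = 6$
$G{\left(-20,4^{2} \right)} - 3628 = 6 - 3628 = -3622$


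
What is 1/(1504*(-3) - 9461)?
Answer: -1/13973 ≈ -7.1567e-5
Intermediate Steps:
1/(1504*(-3) - 9461) = 1/(-4512 - 9461) = 1/(-13973) = -1/13973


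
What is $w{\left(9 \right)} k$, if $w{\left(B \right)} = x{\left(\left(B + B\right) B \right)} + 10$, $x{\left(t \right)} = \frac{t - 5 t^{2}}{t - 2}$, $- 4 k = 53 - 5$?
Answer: $\frac{194187}{20} \approx 9709.3$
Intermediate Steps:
$k = -12$ ($k = - \frac{53 - 5}{4} = \left(- \frac{1}{4}\right) 48 = -12$)
$x{\left(t \right)} = \frac{t - 5 t^{2}}{-2 + t}$
$w{\left(B \right)} = 10 + \frac{2 B^{2} \left(1 - 10 B^{2}\right)}{-2 + 2 B^{2}}$ ($w{\left(B \right)} = \frac{\left(B + B\right) B \left(1 - 5 \left(B + B\right) B\right)}{-2 + \left(B + B\right) B} + 10 = \frac{2 B B \left(1 - 5 \cdot 2 B B\right)}{-2 + 2 B B} + 10 = \frac{2 B^{2} \left(1 - 5 \cdot 2 B^{2}\right)}{-2 + 2 B^{2}} + 10 = \frac{2 B^{2} \left(1 - 10 B^{2}\right)}{-2 + 2 B^{2}} + 10 = 10 + \frac{2 B^{2} \left(1 - 10 B^{2}\right)}{-2 + 2 B^{2}}$)
$w{\left(9 \right)} k = \frac{-10 - 10 \cdot 9^{4} + 11 \cdot 9^{2}}{-1 + 9^{2}} \left(-12\right) = \frac{-10 - 65610 + 11 \cdot 81}{-1 + 81} \left(-12\right) = \frac{-10 - 65610 + 891}{80} \left(-12\right) = \frac{1}{80} \left(-64729\right) \left(-12\right) = \left(- \frac{64729}{80}\right) \left(-12\right) = \frac{194187}{20}$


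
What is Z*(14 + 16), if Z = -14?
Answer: -420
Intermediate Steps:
Z*(14 + 16) = -14*(14 + 16) = -14*30 = -420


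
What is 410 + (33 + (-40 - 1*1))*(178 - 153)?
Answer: 210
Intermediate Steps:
410 + (33 + (-40 - 1*1))*(178 - 153) = 410 + (33 + (-40 - 1))*25 = 410 + (33 - 41)*25 = 410 - 8*25 = 410 - 200 = 210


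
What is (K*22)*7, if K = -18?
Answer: -2772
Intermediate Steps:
(K*22)*7 = -18*22*7 = -396*7 = -2772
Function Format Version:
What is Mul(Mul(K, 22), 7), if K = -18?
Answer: -2772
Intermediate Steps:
Mul(Mul(K, 22), 7) = Mul(Mul(-18, 22), 7) = Mul(-396, 7) = -2772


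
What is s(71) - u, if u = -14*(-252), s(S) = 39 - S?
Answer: -3560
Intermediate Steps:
u = 3528
s(71) - u = (39 - 1*71) - 1*3528 = (39 - 71) - 3528 = -32 - 3528 = -3560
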